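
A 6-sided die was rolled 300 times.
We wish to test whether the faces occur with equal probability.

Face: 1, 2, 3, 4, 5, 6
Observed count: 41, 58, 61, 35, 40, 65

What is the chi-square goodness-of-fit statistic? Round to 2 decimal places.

16.32

Under H₀ each category has probability 1/6, so each expected count is 300/6 = 50.
χ² = (41−50)²/50 + (58−50)²/50 + (61−50)²/50 + (35−50)²/50 + (40−50)²/50 + (65−50)²/50
   = 1.620 + 1.280 + 2.420 + 4.500 + 2.000 + 4.500
Sum = 16.32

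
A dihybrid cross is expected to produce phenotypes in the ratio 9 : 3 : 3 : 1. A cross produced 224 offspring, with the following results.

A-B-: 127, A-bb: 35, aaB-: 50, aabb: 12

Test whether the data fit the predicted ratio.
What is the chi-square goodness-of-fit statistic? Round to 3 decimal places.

Ratio total = 16. Expected counts: 224×9/16 = 126, 224×3/16 = 42, 224×3/16 = 42, 224×1/16 = 14.
A-B-: (127 − 126)²/126 = 1/126 = 0.0079
A-bb: (35 − 42)²/42 = 49/42 = 1.1667
aaB-: (50 − 42)²/42 = 64/42 = 1.5238
aabb: (12 − 14)²/14 = 4/14 = 0.2857
Sum = 2.984

2.984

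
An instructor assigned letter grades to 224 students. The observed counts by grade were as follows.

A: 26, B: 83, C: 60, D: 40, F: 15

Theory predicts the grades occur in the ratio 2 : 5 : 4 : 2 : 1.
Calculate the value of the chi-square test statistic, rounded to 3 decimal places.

3.550

Ratio total = 14. Expected counts: 224×2/14 = 32, 224×5/14 = 80, 224×4/14 = 64, 224×2/14 = 32, 224×1/14 = 16.
A: (26 − 32)²/32 = 36/32 = 1.1250
B: (83 − 80)²/80 = 9/80 = 0.1125
C: (60 − 64)²/64 = 16/64 = 0.2500
D: (40 − 32)²/32 = 64/32 = 2.0000
F: (15 − 16)²/16 = 1/16 = 0.0625
Sum = 3.550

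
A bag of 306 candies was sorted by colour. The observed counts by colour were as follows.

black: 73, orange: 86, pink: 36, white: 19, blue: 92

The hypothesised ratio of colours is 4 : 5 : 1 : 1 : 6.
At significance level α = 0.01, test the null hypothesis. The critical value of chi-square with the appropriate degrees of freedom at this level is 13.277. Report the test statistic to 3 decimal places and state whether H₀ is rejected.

Ratio total = 17. Expected counts: 306×4/17 = 72, 306×5/17 = 90, 306×1/17 = 18, 306×1/17 = 18, 306×6/17 = 108.
black: (73 − 72)²/72 = 1/72 = 0.0139
orange: (86 − 90)²/90 = 16/90 = 0.1778
pink: (36 − 18)²/18 = 324/18 = 18.0000
white: (19 − 18)²/18 = 1/18 = 0.0556
blue: (92 − 108)²/108 = 256/108 = 2.3704
Sum = 20.618
df = 4. Since 20.618 > 13.277, we reject H₀.

20.618; reject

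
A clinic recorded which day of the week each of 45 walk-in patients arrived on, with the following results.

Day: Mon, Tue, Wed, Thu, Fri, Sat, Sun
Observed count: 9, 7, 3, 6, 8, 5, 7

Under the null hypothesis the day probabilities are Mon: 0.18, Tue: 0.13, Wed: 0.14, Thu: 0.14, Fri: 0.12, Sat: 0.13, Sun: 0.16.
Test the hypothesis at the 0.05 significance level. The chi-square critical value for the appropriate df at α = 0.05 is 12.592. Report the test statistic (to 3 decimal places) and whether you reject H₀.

Expected counts E_i = n·p_i: 45×0.18 = 8.1, 45×0.13 = 5.85, 45×0.14 = 6.3, 45×0.14 = 6.3, 45×0.12 = 5.4, 45×0.13 = 5.85, 45×0.16 = 7.2.
cat         O        E   (O−E)²/E
Mon         9      8.1     0.1000
Tue         7     5.85     0.2261
Wed         3      6.3     1.7286
Thu         6      6.3     0.0143
Fri         8      5.4     1.2519
Sat         5     5.85     0.1235
Sun         7      7.2     0.0056
Sum = 3.450
df = 6. Since 3.450 < 12.592, we do not reject H₀.

3.450; do not reject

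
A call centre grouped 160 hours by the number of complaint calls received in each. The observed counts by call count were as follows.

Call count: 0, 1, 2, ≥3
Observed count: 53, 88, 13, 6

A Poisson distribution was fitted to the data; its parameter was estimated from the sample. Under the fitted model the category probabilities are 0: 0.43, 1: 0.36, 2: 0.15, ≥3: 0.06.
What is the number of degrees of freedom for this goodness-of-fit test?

There are k = 4 categories and 1 parameter estimated from the data, so df = 4 − 1 − 1 = 2.

2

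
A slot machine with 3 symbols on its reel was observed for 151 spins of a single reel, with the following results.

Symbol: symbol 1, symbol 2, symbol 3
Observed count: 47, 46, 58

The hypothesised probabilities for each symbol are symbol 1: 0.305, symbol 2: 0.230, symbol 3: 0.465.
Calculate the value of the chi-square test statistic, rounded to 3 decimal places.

5.802

Expected counts E_i = n·p_i: 151×0.305 = 46.055, 151×0.230 = 34.73, 151×0.465 = 70.215.
χ² = (47−46.055)²/46.055 + (46−34.73)²/34.73 + (58−70.215)²/70.215
   = 0.0194 + 3.6572 + 2.1250
Sum = 5.802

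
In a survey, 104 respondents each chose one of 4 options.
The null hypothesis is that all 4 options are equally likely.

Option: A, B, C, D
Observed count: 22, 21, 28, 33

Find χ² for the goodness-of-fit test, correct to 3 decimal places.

3.615

Expected count for each of the 4 categories: 104/4 = 26.
A: (22 − 26)²/26 = 16/26 = 0.6154
B: (21 − 26)²/26 = 25/26 = 0.9615
C: (28 − 26)²/26 = 4/26 = 0.1538
D: (33 − 26)²/26 = 49/26 = 1.8846
Sum = 3.615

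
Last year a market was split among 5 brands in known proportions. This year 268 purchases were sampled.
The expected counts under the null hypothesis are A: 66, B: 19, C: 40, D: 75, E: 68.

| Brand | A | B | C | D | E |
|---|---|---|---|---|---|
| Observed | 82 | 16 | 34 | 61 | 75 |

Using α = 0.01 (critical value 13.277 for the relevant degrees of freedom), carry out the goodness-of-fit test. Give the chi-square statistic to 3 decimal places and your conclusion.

8.586; do not reject

χ² = (82−66)²/66 + (16−19)²/19 + (34−40)²/40 + (61−75)²/75 + (75−68)²/68
   = 3.8788 + 0.4737 + 0.9000 + 2.6133 + 0.7206
Sum = 8.586
df = 4. Since 8.586 < 13.277, we do not reject H₀.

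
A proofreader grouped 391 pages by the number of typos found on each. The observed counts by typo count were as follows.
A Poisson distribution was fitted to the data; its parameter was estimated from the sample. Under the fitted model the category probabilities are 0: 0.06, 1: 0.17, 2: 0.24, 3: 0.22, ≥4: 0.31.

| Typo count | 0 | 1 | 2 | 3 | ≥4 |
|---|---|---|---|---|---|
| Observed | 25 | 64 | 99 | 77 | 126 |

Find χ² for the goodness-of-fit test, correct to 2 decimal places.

Expected counts E_i = n·p_i: 391×0.06 = 23.46, 391×0.17 = 66.47, 391×0.24 = 93.84, 391×0.22 = 86.02, 391×0.31 = 121.21.
χ² = (25−23.46)²/23.46 + (64−66.47)²/66.47 + (99−93.84)²/93.84 + (77−86.02)²/86.02 + (126−121.21)²/121.21
   = 0.101 + 0.092 + 0.284 + 0.946 + 0.189
Sum = 1.61

1.61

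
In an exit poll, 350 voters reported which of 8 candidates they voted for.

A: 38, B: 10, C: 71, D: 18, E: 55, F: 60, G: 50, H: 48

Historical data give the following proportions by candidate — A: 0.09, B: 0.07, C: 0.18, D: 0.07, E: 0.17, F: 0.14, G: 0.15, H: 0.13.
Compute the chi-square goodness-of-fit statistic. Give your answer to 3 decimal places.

Expected counts E_i = n·p_i: 350×0.09 = 31.5, 350×0.07 = 24.5, 350×0.18 = 63, 350×0.07 = 24.5, 350×0.17 = 59.5, 350×0.14 = 49, 350×0.15 = 52.5, 350×0.13 = 45.5.
A: (38 − 31.5)²/31.5 = 42.25/31.5 = 1.3413
B: (10 − 24.5)²/24.5 = 210.25/24.5 = 8.5816
C: (71 − 63)²/63 = 64/63 = 1.0159
D: (18 − 24.5)²/24.5 = 42.25/24.5 = 1.7245
E: (55 − 59.5)²/59.5 = 20.25/59.5 = 0.3403
F: (60 − 49)²/49 = 121/49 = 2.4694
G: (50 − 52.5)²/52.5 = 6.25/52.5 = 0.1190
H: (48 − 45.5)²/45.5 = 6.25/45.5 = 0.1374
Sum = 15.729

15.729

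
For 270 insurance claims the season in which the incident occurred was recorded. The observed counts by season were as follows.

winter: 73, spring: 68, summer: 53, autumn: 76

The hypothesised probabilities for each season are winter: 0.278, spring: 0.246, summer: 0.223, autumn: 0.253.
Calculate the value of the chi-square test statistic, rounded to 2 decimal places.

Expected counts E_i = n·p_i: 270×0.278 = 75.06, 270×0.246 = 66.42, 270×0.223 = 60.21, 270×0.253 = 68.31.
χ² = (73−75.06)²/75.06 + (68−66.42)²/66.42 + (53−60.21)²/60.21 + (76−68.31)²/68.31
   = 0.057 + 0.038 + 0.863 + 0.866
Sum = 1.82

1.82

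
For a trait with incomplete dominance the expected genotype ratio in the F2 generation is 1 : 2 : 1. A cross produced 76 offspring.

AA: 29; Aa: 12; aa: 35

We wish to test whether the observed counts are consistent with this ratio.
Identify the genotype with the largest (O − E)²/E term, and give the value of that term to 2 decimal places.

Aa, 17.79

Ratio total = 4. Expected counts: 76×1/4 = 19, 76×2/4 = 38, 76×1/4 = 19.
cat         O        E   (O−E)²/E
AA         29       19      5.263
Aa         12       38     17.789
aa         35       19     13.474
The largest term is for Aa: 17.79.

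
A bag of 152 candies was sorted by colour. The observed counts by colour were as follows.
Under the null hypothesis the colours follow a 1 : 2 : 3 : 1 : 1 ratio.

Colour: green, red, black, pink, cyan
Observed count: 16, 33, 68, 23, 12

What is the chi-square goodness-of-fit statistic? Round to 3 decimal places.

Ratio total = 8. Expected counts: 152×1/8 = 19, 152×2/8 = 38, 152×3/8 = 57, 152×1/8 = 19, 152×1/8 = 19.
green: (16 − 19)²/19 = 9/19 = 0.4737
red: (33 − 38)²/38 = 25/38 = 0.6579
black: (68 − 57)²/57 = 121/57 = 2.1228
pink: (23 − 19)²/19 = 16/19 = 0.8421
cyan: (12 − 19)²/19 = 49/19 = 2.5789
Sum = 6.675

6.675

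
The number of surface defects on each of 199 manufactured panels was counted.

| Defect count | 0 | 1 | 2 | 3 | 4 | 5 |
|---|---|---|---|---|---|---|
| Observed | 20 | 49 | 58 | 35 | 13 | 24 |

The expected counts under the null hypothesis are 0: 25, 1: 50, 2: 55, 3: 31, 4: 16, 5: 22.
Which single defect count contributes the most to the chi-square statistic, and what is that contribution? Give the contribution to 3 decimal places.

χ² = (20−25)²/25 + (49−50)²/50 + (58−55)²/55 + (35−31)²/31 + (13−16)²/16 + (24−22)²/22
   = 1.0000 + 0.0200 + 0.1636 + 0.5161 + 0.5625 + 0.1818
The largest term is for 0: 1.000.

0, 1.000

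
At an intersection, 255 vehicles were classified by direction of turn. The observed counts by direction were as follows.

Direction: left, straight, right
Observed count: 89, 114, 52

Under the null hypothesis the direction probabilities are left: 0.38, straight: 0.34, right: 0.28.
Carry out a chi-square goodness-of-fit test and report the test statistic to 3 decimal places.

14.511

Expected counts E_i = n·p_i: 255×0.38 = 96.9, 255×0.34 = 86.7, 255×0.28 = 71.4.
χ² = (89−96.9)²/96.9 + (114−86.7)²/86.7 + (52−71.4)²/71.4
   = 0.6441 + 8.5962 + 5.2711
Sum = 14.511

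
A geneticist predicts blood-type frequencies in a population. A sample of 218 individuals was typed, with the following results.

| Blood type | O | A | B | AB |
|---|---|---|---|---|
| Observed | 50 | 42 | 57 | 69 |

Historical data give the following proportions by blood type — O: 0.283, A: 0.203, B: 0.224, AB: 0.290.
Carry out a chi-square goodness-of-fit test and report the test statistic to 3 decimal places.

Expected counts E_i = n·p_i: 218×0.283 = 61.694, 218×0.203 = 44.254, 218×0.224 = 48.832, 218×0.290 = 63.22.
O: (50 − 61.694)²/61.694 = 136.749636/61.694 = 2.2166
A: (42 − 44.254)²/44.254 = 5.080516/44.254 = 0.1148
B: (57 − 48.832)²/48.832 = 66.716224/48.832 = 1.3662
AB: (69 − 63.22)²/63.22 = 33.4084/63.22 = 0.5284
Sum = 4.226

4.226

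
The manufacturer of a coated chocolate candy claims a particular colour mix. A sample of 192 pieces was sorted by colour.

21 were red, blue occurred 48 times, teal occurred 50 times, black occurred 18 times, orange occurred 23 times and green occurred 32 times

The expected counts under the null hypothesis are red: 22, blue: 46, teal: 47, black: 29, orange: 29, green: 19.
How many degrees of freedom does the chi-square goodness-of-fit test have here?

5

There are k = 6 categories and no parameters were estimated from the data, so df = 6 − 1 = 5.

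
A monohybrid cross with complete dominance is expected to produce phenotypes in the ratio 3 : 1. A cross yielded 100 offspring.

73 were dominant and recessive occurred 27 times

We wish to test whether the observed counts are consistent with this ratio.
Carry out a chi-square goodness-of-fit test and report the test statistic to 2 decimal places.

Ratio total = 4. Expected counts: 100×3/4 = 75, 100×1/4 = 25.
dominant: (73 − 75)²/75 = 4/75 = 0.053
recessive: (27 − 25)²/25 = 4/25 = 0.160
Sum = 0.21

0.21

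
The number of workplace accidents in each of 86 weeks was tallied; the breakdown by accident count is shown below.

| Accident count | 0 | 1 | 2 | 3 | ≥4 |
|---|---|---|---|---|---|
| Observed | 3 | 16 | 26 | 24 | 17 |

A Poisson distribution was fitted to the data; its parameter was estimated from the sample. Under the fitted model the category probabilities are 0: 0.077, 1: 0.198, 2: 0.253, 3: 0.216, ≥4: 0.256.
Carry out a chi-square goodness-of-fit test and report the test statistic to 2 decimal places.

Expected counts E_i = n·p_i: 86×0.077 = 6.622, 86×0.198 = 17.028, 86×0.253 = 21.758, 86×0.216 = 18.576, 86×0.256 = 22.016.
χ² = (3−6.622)²/6.622 + (16−17.028)²/17.028 + (26−21.758)²/21.758 + (24−18.576)²/18.576 + (17−22.016)²/22.016
   = 1.981 + 0.062 + 0.827 + 1.584 + 1.143
Sum = 5.60

5.60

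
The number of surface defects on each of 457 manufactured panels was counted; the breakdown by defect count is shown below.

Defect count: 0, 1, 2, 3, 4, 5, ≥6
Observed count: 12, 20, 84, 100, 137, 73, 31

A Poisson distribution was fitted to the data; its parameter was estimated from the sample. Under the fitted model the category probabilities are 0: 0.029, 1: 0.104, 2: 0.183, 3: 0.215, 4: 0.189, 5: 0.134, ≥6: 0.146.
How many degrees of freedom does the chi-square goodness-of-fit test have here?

5

There are k = 7 categories and 1 parameter estimated from the data, so df = 7 − 1 − 1 = 5.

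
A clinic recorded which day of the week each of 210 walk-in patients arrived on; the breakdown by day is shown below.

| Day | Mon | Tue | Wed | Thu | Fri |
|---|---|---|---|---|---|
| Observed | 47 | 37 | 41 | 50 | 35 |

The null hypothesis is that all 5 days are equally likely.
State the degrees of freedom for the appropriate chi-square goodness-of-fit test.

4

There are k = 5 categories and no parameters were estimated from the data, so df = 5 − 1 = 4.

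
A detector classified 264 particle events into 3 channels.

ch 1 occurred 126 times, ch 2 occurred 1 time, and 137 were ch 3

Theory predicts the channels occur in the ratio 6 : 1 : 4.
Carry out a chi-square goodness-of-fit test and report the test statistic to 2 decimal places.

41.80

Ratio total = 11. Expected counts: 264×6/11 = 144, 264×1/11 = 24, 264×4/11 = 96.
cat         O        E   (O−E)²/E
ch 1      126      144      2.250
ch 2        1       24     22.042
ch 3      137       96     17.510
Sum = 41.80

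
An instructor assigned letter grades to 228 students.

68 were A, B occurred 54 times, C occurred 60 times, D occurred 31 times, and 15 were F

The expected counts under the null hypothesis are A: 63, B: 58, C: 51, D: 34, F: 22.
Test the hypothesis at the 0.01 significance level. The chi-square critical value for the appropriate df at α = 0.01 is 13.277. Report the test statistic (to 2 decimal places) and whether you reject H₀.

A: (68 − 63)²/63 = 25/63 = 0.397
B: (54 − 58)²/58 = 16/58 = 0.276
C: (60 − 51)²/51 = 81/51 = 1.588
D: (31 − 34)²/34 = 9/34 = 0.265
F: (15 − 22)²/22 = 49/22 = 2.227
Sum = 4.75
df = 4. Since 4.75 < 13.277, we do not reject H₀.

4.75; do not reject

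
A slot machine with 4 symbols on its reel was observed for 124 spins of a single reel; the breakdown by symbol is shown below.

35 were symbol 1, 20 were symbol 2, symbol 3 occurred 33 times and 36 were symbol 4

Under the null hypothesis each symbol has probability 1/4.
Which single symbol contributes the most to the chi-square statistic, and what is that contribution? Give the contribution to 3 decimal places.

symbol 2, 3.903

Under H₀ each category has probability 1/4, so each expected count is 124/4 = 31.
cat           O        E   (O−E)²/E
symbol 1     35       31     0.5161
symbol 2     20       31     3.9032
symbol 3     33       31     0.1290
symbol 4     36       31     0.8065
The largest term is for symbol 2: 3.903.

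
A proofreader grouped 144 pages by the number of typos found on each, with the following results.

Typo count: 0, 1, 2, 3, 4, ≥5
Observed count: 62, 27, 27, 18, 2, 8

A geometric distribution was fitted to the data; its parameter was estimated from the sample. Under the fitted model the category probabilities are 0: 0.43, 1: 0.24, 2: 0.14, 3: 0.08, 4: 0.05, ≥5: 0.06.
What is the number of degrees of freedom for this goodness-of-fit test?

4

There are k = 6 categories and 1 parameter estimated from the data, so df = 6 − 1 − 1 = 4.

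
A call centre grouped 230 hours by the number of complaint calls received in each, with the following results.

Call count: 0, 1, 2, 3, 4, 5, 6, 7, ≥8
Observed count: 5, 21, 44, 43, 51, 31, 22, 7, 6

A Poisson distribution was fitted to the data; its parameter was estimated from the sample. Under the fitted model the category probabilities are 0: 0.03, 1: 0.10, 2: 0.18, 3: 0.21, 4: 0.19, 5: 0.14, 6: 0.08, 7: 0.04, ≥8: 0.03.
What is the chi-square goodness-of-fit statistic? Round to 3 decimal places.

Expected counts E_i = n·p_i: 230×0.03 = 6.9, 230×0.10 = 23, 230×0.18 = 41.4, 230×0.21 = 48.3, 230×0.19 = 43.7, 230×0.14 = 32.2, 230×0.08 = 18.4, 230×0.04 = 9.2, 230×0.03 = 6.9.
0: (5 − 6.9)²/6.9 = 3.61/6.9 = 0.5232
1: (21 − 23)²/23 = 4/23 = 0.1739
2: (44 − 41.4)²/41.4 = 6.76/41.4 = 0.1633
3: (43 − 48.3)²/48.3 = 28.09/48.3 = 0.5816
4: (51 − 43.7)²/43.7 = 53.29/43.7 = 1.2195
5: (31 − 32.2)²/32.2 = 1.44/32.2 = 0.0447
6: (22 − 18.4)²/18.4 = 12.96/18.4 = 0.7043
7: (7 − 9.2)²/9.2 = 4.84/9.2 = 0.5261
≥8: (6 − 6.9)²/6.9 = 0.81/6.9 = 0.1174
Sum = 4.054

4.054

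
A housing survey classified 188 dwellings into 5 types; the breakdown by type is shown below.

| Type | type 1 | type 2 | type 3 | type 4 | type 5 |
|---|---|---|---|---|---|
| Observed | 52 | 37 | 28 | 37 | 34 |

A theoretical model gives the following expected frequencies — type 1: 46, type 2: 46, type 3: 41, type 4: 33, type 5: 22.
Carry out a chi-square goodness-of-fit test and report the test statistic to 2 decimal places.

13.70

χ² = (52−46)²/46 + (37−46)²/46 + (28−41)²/41 + (37−33)²/33 + (34−22)²/22
   = 0.783 + 1.761 + 4.122 + 0.485 + 6.545
Sum = 13.70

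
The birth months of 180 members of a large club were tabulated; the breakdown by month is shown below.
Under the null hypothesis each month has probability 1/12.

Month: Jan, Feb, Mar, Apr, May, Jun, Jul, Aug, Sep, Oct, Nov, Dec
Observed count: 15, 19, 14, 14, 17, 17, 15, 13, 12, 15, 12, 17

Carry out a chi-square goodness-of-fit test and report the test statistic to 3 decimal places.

Under H₀ each category has probability 1/12, so each expected count is 180/12 = 15.
Jan: (15 − 15)²/15 = 0/15 = 0.0000
Feb: (19 − 15)²/15 = 16/15 = 1.0667
Mar: (14 − 15)²/15 = 1/15 = 0.0667
Apr: (14 − 15)²/15 = 1/15 = 0.0667
May: (17 − 15)²/15 = 4/15 = 0.2667
Jun: (17 − 15)²/15 = 4/15 = 0.2667
Jul: (15 − 15)²/15 = 0/15 = 0.0000
Aug: (13 − 15)²/15 = 4/15 = 0.2667
Sep: (12 − 15)²/15 = 9/15 = 0.6000
Oct: (15 − 15)²/15 = 0/15 = 0.0000
Nov: (12 − 15)²/15 = 9/15 = 0.6000
Dec: (17 − 15)²/15 = 4/15 = 0.2667
Sum = 3.467

3.467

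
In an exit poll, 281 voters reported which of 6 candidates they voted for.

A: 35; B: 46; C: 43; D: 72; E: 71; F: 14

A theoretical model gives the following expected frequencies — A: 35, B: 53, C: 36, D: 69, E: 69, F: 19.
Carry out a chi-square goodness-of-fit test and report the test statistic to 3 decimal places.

3.790

A: (35 − 35)²/35 = 0/35 = 0.0000
B: (46 − 53)²/53 = 49/53 = 0.9245
C: (43 − 36)²/36 = 49/36 = 1.3611
D: (72 − 69)²/69 = 9/69 = 0.1304
E: (71 − 69)²/69 = 4/69 = 0.0580
F: (14 − 19)²/19 = 25/19 = 1.3158
Sum = 3.790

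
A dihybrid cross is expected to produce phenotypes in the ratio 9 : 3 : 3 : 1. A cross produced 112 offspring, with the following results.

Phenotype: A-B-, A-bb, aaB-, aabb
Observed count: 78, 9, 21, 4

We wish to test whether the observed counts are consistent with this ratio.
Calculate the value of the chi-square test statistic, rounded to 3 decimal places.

Ratio total = 16. Expected counts: 112×9/16 = 63, 112×3/16 = 21, 112×3/16 = 21, 112×1/16 = 7.
cat         O        E   (O−E)²/E
A-B-       78       63     3.5714
A-bb        9       21     6.8571
aaB-       21       21     0.0000
aabb        4        7     1.2857
Sum = 11.714

11.714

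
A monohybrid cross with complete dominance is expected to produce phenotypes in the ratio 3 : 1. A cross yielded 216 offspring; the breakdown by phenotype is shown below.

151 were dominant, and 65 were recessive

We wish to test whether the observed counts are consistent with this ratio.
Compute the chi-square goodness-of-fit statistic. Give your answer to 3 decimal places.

2.988

Ratio total = 4. Expected counts: 216×3/4 = 162, 216×1/4 = 54.
χ² = (151−162)²/162 + (65−54)²/54
   = 0.7469 + 2.2407
Sum = 2.988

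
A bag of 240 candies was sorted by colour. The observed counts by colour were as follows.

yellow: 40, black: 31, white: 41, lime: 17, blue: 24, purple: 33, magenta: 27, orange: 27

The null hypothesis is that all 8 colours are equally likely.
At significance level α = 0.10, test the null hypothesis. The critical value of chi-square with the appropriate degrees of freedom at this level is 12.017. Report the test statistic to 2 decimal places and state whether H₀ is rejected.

Under H₀ each category has probability 1/8, so each expected count is 240/8 = 30.
yellow: (40 − 30)²/30 = 100/30 = 3.333
black: (31 − 30)²/30 = 1/30 = 0.033
white: (41 − 30)²/30 = 121/30 = 4.033
lime: (17 − 30)²/30 = 169/30 = 5.633
blue: (24 − 30)²/30 = 36/30 = 1.200
purple: (33 − 30)²/30 = 9/30 = 0.300
magenta: (27 − 30)²/30 = 9/30 = 0.300
orange: (27 − 30)²/30 = 9/30 = 0.300
Sum = 15.13
df = 7. Since 15.13 > 12.017, we reject H₀.

15.13; reject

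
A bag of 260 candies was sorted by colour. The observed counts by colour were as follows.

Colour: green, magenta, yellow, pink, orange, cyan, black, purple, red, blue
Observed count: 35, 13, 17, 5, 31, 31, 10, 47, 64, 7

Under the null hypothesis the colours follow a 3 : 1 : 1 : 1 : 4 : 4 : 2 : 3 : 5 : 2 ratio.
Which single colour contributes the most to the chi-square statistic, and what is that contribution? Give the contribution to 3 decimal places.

purple, 9.633

Ratio total = 26. Expected counts: 260×3/26 = 30, 260×1/26 = 10, 260×1/26 = 10, 260×1/26 = 10, 260×4/26 = 40, 260×4/26 = 40, 260×2/26 = 20, 260×3/26 = 30, 260×5/26 = 50, 260×2/26 = 20.
χ² = (35−30)²/30 + (13−10)²/10 + (17−10)²/10 + (5−10)²/10 + (31−40)²/40 + (31−40)²/40 + (10−20)²/20 + (47−30)²/30 + (64−50)²/50 + (7−20)²/20
   = 0.8333 + 0.9000 + 4.9000 + 2.5000 + 2.0250 + 2.0250 + 5.0000 + 9.6333 + 3.9200 + 8.4500
The largest term is for purple: 9.633.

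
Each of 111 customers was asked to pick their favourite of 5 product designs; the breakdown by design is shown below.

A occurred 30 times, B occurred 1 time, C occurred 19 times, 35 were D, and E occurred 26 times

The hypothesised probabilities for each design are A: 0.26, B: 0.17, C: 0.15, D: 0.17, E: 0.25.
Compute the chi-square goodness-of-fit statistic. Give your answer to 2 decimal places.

Expected counts E_i = n·p_i: 111×0.26 = 28.86, 111×0.17 = 18.87, 111×0.15 = 16.65, 111×0.17 = 18.87, 111×0.25 = 27.75.
cat         O        E   (O−E)²/E
A          30    28.86      0.045
B           1    18.87     16.923
C          19    16.65      0.332
D          35    18.87     13.788
E          26    27.75      0.110
Sum = 31.20

31.20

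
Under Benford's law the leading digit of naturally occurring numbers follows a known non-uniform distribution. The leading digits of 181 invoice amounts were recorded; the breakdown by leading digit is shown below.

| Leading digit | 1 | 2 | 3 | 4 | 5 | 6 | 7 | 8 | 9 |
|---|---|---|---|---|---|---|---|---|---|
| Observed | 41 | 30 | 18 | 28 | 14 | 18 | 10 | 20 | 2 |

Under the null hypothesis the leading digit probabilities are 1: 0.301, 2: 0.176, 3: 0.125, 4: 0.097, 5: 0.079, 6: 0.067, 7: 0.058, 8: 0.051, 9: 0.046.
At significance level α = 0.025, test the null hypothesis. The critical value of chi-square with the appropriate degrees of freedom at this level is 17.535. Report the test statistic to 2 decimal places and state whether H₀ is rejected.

30.84; reject

Expected counts E_i = n·p_i: 181×0.301 = 54.481, 181×0.176 = 31.856, 181×0.125 = 22.625, 181×0.097 = 17.557, 181×0.079 = 14.299, 181×0.067 = 12.127, 181×0.058 = 10.498, 181×0.051 = 9.231, 181×0.046 = 8.326.
1: (41 − 54.481)²/54.481 = 181.737361/54.481 = 3.336
2: (30 − 31.856)²/31.856 = 3.444736/31.856 = 0.108
3: (18 − 22.625)²/22.625 = 21.390625/22.625 = 0.945
4: (28 − 17.557)²/17.557 = 109.056249/17.557 = 6.212
5: (14 − 14.299)²/14.299 = 0.089401/14.299 = 0.006
6: (18 − 12.127)²/12.127 = 34.492129/12.127 = 2.844
7: (10 − 10.498)²/10.498 = 0.248004/10.498 = 0.024
8: (20 − 9.231)²/9.231 = 115.971361/9.231 = 12.563
9: (2 − 8.326)²/8.326 = 40.018276/8.326 = 4.806
Sum = 30.84
df = 8. Since 30.84 > 17.535, we reject H₀.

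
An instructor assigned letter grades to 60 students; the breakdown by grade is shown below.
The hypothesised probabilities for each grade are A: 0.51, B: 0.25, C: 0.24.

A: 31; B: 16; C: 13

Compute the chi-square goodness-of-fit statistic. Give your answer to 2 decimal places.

0.21

Expected counts E_i = n·p_i: 60×0.51 = 30.6, 60×0.25 = 15, 60×0.24 = 14.4.
χ² = (31−30.6)²/30.6 + (16−15)²/15 + (13−14.4)²/14.4
   = 0.005 + 0.067 + 0.136
Sum = 0.21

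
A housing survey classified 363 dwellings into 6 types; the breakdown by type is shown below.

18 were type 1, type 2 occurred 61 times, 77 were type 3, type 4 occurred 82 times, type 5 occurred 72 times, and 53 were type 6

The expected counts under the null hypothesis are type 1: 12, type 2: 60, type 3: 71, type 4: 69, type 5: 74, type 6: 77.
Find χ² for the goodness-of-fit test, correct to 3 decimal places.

cat         O        E   (O−E)²/E
type 1     18       12     3.0000
type 2     61       60     0.0167
type 3     77       71     0.5070
type 4     82       69     2.4493
type 5     72       74     0.0541
type 6     53       77     7.4805
Sum = 13.508

13.508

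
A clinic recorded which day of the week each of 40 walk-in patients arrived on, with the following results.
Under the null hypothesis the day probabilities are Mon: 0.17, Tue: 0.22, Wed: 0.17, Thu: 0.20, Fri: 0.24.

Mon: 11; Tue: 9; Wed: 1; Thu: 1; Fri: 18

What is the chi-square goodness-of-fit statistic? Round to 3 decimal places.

21.021

Expected counts E_i = n·p_i: 40×0.17 = 6.8, 40×0.22 = 8.8, 40×0.17 = 6.8, 40×0.20 = 8, 40×0.24 = 9.6.
χ² = (11−6.8)²/6.8 + (9−8.8)²/8.8 + (1−6.8)²/6.8 + (1−8)²/8 + (18−9.6)²/9.6
   = 2.5941 + 0.0045 + 4.9471 + 6.1250 + 7.3500
Sum = 21.021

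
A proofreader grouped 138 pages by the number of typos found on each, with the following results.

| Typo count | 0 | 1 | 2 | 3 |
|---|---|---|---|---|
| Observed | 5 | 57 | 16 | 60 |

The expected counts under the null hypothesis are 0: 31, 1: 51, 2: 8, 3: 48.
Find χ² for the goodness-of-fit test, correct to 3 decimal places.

cat         O        E   (O−E)²/E
0           5       31    21.8065
1          57       51     0.7059
2          16        8     8.0000
3          60       48     3.0000
Sum = 33.512

33.512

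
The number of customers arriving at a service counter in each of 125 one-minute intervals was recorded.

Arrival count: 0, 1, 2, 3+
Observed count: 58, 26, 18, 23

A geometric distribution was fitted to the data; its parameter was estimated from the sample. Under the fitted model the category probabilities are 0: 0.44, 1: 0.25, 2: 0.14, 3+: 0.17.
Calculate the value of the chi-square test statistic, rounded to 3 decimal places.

Expected counts E_i = n·p_i: 125×0.44 = 55, 125×0.25 = 31.25, 125×0.14 = 17.5, 125×0.17 = 21.25.
0: (58 − 55)²/55 = 9/55 = 0.1636
1: (26 − 31.25)²/31.25 = 27.5625/31.25 = 0.8820
2: (18 − 17.5)²/17.5 = 0.25/17.5 = 0.0143
3+: (23 − 21.25)²/21.25 = 3.0625/21.25 = 0.1441
Sum = 1.204

1.204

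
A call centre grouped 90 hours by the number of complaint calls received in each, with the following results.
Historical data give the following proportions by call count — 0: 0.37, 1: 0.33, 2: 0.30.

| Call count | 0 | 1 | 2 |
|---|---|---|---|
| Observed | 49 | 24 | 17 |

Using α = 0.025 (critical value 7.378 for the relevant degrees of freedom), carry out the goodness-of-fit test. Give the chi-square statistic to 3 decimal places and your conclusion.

Expected counts E_i = n·p_i: 90×0.37 = 33.3, 90×0.33 = 29.7, 90×0.30 = 27.
cat         O        E   (O−E)²/E
0          49     33.3     7.4021
1          24     29.7     1.0939
2          17       27     3.7037
Sum = 12.200
df = 2. Since 12.200 > 7.378, we reject H₀.

12.200; reject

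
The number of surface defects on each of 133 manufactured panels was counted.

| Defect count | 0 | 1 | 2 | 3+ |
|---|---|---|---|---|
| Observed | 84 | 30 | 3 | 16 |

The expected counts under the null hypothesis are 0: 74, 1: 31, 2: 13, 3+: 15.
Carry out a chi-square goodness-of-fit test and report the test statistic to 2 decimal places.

χ² = (84−74)²/74 + (30−31)²/31 + (3−13)²/13 + (16−15)²/15
   = 1.351 + 0.032 + 7.692 + 0.067
Sum = 9.14

9.14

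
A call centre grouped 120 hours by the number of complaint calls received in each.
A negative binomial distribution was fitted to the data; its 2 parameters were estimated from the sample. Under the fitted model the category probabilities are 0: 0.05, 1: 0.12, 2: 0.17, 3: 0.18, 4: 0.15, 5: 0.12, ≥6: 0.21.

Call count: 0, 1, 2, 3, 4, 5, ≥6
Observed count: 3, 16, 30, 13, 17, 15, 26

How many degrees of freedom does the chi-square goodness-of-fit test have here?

There are k = 7 categories and 2 parameters estimated from the data, so df = 7 − 1 − 2 = 4.

4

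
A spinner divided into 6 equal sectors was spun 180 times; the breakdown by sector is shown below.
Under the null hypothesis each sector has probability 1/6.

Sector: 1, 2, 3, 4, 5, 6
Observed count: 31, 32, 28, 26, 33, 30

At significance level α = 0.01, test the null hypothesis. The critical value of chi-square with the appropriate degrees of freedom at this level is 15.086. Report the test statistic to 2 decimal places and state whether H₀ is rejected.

1.13; do not reject

Under H₀ each category has probability 1/6, so each expected count is 180/6 = 30.
cat         O        E   (O−E)²/E
1          31       30      0.033
2          32       30      0.133
3          28       30      0.133
4          26       30      0.533
5          33       30      0.300
6          30       30      0.000
Sum = 1.13
df = 5. Since 1.13 < 15.086, we do not reject H₀.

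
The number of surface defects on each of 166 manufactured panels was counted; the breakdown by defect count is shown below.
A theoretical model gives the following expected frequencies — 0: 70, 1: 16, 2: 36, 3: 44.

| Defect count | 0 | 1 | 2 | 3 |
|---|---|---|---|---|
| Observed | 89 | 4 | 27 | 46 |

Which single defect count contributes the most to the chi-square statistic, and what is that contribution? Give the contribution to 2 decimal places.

1, 9.00

cat         O        E   (O−E)²/E
0          89       70      5.157
1           4       16      9.000
2          27       36      2.250
3          46       44      0.091
The largest term is for 1: 9.00.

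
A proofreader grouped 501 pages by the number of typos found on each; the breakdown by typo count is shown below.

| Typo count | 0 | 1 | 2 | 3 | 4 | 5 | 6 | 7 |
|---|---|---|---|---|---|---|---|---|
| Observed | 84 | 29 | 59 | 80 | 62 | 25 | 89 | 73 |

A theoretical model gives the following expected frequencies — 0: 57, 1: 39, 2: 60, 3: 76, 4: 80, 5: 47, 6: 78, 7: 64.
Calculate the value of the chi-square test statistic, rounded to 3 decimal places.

χ² = (84−57)²/57 + (29−39)²/39 + (59−60)²/60 + (80−76)²/76 + (62−80)²/80 + (25−47)²/47 + (89−78)²/78 + (73−64)²/64
   = 12.7895 + 2.5641 + 0.0167 + 0.2105 + 4.0500 + 10.2979 + 1.5513 + 1.2656
Sum = 32.746

32.746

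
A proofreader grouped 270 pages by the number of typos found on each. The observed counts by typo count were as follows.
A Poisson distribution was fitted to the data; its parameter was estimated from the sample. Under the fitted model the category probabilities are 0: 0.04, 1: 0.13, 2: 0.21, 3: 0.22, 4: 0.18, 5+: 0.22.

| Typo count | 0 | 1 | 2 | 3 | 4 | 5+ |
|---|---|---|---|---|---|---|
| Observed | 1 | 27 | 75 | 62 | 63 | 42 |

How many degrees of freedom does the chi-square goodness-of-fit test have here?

There are k = 6 categories and 1 parameter estimated from the data, so df = 6 − 1 − 1 = 4.

4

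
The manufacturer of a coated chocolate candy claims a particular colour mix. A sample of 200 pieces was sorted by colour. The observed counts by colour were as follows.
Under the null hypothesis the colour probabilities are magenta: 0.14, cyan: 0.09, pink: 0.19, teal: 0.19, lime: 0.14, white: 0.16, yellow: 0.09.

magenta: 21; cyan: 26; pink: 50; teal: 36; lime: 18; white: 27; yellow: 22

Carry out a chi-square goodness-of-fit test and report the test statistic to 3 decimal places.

14.442

Expected counts E_i = n·p_i: 200×0.14 = 28, 200×0.09 = 18, 200×0.19 = 38, 200×0.19 = 38, 200×0.14 = 28, 200×0.16 = 32, 200×0.09 = 18.
χ² = (21−28)²/28 + (26−18)²/18 + (50−38)²/38 + (36−38)²/38 + (18−28)²/28 + (27−32)²/32 + (22−18)²/18
   = 1.7500 + 3.5556 + 3.7895 + 0.1053 + 3.5714 + 0.7813 + 0.8889
Sum = 14.442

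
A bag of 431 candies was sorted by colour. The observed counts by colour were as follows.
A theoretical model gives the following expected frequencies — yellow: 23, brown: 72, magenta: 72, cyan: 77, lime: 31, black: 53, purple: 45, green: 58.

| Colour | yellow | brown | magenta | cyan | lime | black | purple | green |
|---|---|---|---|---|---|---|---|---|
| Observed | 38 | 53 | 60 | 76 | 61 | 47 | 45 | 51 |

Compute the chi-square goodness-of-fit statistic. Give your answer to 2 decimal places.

47.37

yellow: (38 − 23)²/23 = 225/23 = 9.783
brown: (53 − 72)²/72 = 361/72 = 5.014
magenta: (60 − 72)²/72 = 144/72 = 2.000
cyan: (76 − 77)²/77 = 1/77 = 0.013
lime: (61 − 31)²/31 = 900/31 = 29.032
black: (47 − 53)²/53 = 36/53 = 0.679
purple: (45 − 45)²/45 = 0/45 = 0.000
green: (51 − 58)²/58 = 49/58 = 0.845
Sum = 47.37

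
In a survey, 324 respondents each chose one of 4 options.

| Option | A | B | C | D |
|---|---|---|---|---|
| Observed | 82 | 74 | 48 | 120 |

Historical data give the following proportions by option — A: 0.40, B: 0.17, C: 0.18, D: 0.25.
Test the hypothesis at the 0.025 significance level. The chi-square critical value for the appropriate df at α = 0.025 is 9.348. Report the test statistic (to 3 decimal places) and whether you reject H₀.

Expected counts E_i = n·p_i: 324×0.40 = 129.6, 324×0.17 = 55.08, 324×0.18 = 58.32, 324×0.25 = 81.
cat         O        E   (O−E)²/E
A          82    129.6    17.4827
B          74    55.08     6.4990
C          48    58.32     1.8262
D         120       81    18.7778
Sum = 44.586
df = 3. Since 44.586 > 9.348, we reject H₀.

44.586; reject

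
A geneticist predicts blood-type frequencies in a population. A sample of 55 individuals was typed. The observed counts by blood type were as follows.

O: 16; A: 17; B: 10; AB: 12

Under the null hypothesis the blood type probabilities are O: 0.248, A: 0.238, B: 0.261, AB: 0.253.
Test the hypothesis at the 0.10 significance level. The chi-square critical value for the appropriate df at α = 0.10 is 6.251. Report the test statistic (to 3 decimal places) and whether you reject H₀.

Expected counts E_i = n·p_i: 55×0.248 = 13.64, 55×0.238 = 13.09, 55×0.261 = 14.355, 55×0.253 = 13.915.
O: (16 − 13.64)²/13.64 = 5.5696/13.64 = 0.4083
A: (17 − 13.09)²/13.09 = 15.2881/13.09 = 1.1679
B: (10 − 14.355)²/14.355 = 18.966025/14.355 = 1.3212
AB: (12 − 13.915)²/13.915 = 3.667225/13.915 = 0.2635
Sum = 3.161
df = 3. Since 3.161 < 6.251, we do not reject H₀.

3.161; do not reject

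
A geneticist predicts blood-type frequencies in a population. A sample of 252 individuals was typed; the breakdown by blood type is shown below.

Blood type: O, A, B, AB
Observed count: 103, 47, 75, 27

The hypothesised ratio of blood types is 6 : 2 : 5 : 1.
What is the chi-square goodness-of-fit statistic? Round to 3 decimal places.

10.593

Ratio total = 14. Expected counts: 252×6/14 = 108, 252×2/14 = 36, 252×5/14 = 90, 252×1/14 = 18.
cat         O        E   (O−E)²/E
O         103      108     0.2315
A          47       36     3.3611
B          75       90     2.5000
AB         27       18     4.5000
Sum = 10.593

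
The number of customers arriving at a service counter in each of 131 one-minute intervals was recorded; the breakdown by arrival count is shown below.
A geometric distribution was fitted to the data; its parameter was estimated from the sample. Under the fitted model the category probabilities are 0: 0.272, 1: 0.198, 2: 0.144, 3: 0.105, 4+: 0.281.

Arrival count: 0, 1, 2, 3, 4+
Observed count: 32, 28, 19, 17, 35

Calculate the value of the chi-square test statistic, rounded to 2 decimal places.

1.39

Expected counts E_i = n·p_i: 131×0.272 = 35.632, 131×0.198 = 25.938, 131×0.144 = 18.864, 131×0.105 = 13.755, 131×0.281 = 36.811.
0: (32 − 35.632)²/35.632 = 13.191424/35.632 = 0.370
1: (28 − 25.938)²/25.938 = 4.251844/25.938 = 0.164
2: (19 − 18.864)²/18.864 = 0.018496/18.864 = 0.001
3: (17 − 13.755)²/13.755 = 10.530025/13.755 = 0.766
4+: (35 − 36.811)²/36.811 = 3.279721/36.811 = 0.089
Sum = 1.39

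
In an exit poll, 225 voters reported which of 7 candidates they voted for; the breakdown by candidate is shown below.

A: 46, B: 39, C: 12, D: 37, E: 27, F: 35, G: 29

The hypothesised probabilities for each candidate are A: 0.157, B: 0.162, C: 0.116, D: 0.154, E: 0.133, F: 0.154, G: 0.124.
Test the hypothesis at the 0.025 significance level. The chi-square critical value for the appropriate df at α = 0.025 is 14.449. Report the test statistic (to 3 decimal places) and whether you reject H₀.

Expected counts E_i = n·p_i: 225×0.157 = 35.325, 225×0.162 = 36.45, 225×0.116 = 26.1, 225×0.154 = 34.65, 225×0.133 = 29.925, 225×0.154 = 34.65, 225×0.124 = 27.9.
A: (46 − 35.325)²/35.325 = 113.955625/35.325 = 3.2259
B: (39 − 36.45)²/36.45 = 6.5025/36.45 = 0.1784
C: (12 − 26.1)²/26.1 = 198.81/26.1 = 7.6172
D: (37 − 34.65)²/34.65 = 5.5225/34.65 = 0.1594
E: (27 − 29.925)²/29.925 = 8.555625/29.925 = 0.2859
F: (35 − 34.65)²/34.65 = 0.1225/34.65 = 0.0035
G: (29 − 27.9)²/27.9 = 1.21/27.9 = 0.0434
Sum = 11.514
df = 6. Since 11.514 < 14.449, we do not reject H₀.

11.514; do not reject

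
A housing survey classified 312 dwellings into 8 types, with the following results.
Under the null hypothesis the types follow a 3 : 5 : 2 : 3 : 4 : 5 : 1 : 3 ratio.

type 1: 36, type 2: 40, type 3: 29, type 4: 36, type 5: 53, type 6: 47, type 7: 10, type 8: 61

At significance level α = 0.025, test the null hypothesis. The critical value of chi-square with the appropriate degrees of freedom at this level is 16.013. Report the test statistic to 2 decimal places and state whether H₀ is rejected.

Ratio total = 26. Expected counts: 312×3/26 = 36, 312×5/26 = 60, 312×2/26 = 24, 312×3/26 = 36, 312×4/26 = 48, 312×5/26 = 60, 312×1/26 = 12, 312×3/26 = 36.
χ² = (36−36)²/36 + (40−60)²/60 + (29−24)²/24 + (36−36)²/36 + (53−48)²/48 + (47−60)²/60 + (10−12)²/12 + (61−36)²/36
   = 0.000 + 6.667 + 1.042 + 0.000 + 0.521 + 2.817 + 0.333 + 17.361
Sum = 28.74
df = 7. Since 28.74 > 16.013, we reject H₀.

28.74; reject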